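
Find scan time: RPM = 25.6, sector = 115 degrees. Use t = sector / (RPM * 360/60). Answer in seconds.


t = 115 / (25.6 * 360) * 60 = 0.75 s

0.75 s


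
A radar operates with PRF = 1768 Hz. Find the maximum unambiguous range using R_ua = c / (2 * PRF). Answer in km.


R_ua = 3e8 / (2 * 1768) = 84841.6 m = 84.8 km

84.8 km


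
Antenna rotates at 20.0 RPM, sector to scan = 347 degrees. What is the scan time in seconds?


t = 347 / (20.0 * 360) * 60 = 2.89 s

2.89 s


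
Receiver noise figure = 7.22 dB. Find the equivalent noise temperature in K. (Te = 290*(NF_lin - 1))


NF_lin = 10^(7.22/10) = 5.272299
Te = 290 * (5.272299 - 1) = 1239.0 K

1239.0 K


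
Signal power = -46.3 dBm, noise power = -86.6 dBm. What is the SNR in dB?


SNR = -46.3 - (-86.6) = 40.3 dB

40.3 dB


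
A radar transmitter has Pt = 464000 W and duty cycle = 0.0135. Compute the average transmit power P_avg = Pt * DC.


P_avg = 464000 * 0.0135 = 6264.0 W

6264.0 W


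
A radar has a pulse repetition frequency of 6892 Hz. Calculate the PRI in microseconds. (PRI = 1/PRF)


PRI = 1/6892 = 0.0001450958 s = 145.1 us

145.1 us


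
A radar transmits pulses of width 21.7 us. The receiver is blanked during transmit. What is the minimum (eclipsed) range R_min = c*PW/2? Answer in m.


R_min = 3e8 * 21.7e-6 / 2 = 3255.0 m

3255.0 m


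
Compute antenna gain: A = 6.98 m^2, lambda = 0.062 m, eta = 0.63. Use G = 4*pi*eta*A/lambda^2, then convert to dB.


G_linear = 4*pi*0.63*6.98/0.062^2 = 14375.48
G_dB = 10*log10(14375.48) = 41.6 dB

41.6 dB


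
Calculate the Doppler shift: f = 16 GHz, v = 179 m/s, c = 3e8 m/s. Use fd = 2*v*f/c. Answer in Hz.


fd = 2 * 179 * 16000000000.0 / 3e8 = 19093.3 Hz

19093.3 Hz


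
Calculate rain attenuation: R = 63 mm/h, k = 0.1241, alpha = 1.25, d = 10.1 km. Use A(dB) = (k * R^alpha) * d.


gamma = 0.1241 * 63^1.25 = 22.0266 dB/km
A = 22.0266 * 10.1 = 222.47 dB

222.47 dB


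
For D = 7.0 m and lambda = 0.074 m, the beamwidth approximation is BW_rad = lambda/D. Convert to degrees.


BW_rad = 0.074 / 7.0 = 0.010571
BW_deg = 0.61 degrees

0.61 degrees


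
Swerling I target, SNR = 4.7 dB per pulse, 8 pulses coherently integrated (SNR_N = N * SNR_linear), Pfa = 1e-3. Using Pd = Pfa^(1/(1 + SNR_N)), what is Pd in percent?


SNR_lin = 10^(4.7/10) = 2.95121
SNR_N = 8 * 2.95121 = 23.60968
1/(1 + SNR_N) = 1/24.60968 = 0.0406344
Pd = (1e-3)^0.0406344 = 0.75526
Pd = 75.5%

75.5%


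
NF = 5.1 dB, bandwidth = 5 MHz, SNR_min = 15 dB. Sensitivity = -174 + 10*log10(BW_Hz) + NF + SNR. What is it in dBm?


10*log10(5000000.0) = 66.99
S = -174 + 66.99 + 5.1 + 15 = -86.9 dBm

-86.9 dBm


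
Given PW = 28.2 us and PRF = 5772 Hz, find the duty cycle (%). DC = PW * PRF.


DC = 28.2e-6 * 5772 * 100 = 16.28%

16.28%


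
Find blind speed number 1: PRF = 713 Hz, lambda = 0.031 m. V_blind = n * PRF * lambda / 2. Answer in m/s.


V_blind = 1 * 713 * 0.031 / 2 = 11.1 m/s

11.1 m/s


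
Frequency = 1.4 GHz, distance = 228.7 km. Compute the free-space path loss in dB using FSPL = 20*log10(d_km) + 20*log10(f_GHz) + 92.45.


20*log10(228.7) = 47.19
20*log10(1.4) = 2.92
FSPL = 142.6 dB

142.6 dB


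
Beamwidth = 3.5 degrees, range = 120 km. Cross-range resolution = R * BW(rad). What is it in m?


BW_rad = 0.061086524
CR = 120000 * 0.061086524 = 7330.4 m

7330.4 m


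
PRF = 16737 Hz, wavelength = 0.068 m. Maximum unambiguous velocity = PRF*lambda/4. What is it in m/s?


V_ua = 16737 * 0.068 / 4 = 284.5 m/s

284.5 m/s


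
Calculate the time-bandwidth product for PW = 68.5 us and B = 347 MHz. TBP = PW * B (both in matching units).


TBP = 68.5 * 347 = 23769.5

23769.5


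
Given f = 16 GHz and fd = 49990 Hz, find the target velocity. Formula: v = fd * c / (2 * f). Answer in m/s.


v = 49990 * 3e8 / (2 * 16000000000.0) = 468.7 m/s

468.7 m/s


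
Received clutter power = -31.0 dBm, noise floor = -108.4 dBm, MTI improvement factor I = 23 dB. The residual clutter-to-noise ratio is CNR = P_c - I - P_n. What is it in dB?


CNR = -31.0 - 23 - (-108.4) = 54.4 dB

54.4 dB


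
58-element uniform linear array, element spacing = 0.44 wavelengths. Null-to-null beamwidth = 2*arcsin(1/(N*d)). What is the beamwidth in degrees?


1/(N*d) = 1/(58*0.44) = 0.039185
BW = 2*arcsin(0.039185) = 4.5 degrees

4.5 degrees


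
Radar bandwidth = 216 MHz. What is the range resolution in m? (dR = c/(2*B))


dR = 3e8 / (2 * 216000000.0) = 0.69 m

0.69 m


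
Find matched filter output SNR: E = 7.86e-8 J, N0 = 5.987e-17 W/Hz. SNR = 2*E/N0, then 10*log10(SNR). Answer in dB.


SNR_lin = 2 * 7.86e-8 / 5.987e-17 = 2.626e9
SNR_dB = 10*log10(2.626e9) = 94.2 dB

94.2 dB


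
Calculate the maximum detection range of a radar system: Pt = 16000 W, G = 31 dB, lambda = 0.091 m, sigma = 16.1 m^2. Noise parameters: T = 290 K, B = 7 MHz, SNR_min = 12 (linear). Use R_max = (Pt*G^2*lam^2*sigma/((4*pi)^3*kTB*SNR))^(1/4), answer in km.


G_lin = 10^(31/10) = 1258.925412
R^4 = 16000 * 1258.925412^2 * 0.091^2 * 16.1 / ((4*pi)^3 * 1.38e-23 * 290 * 7000000.0 * 12)
R^4 = 5.06807e18 m^4
R_max = (5.06807e18)^(1/4) = 47447.2 m = 47.4 km

47.4 km


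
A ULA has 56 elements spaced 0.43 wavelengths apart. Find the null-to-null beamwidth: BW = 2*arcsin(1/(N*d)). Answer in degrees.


1/(N*d) = 1/(56*0.43) = 0.041528
BW = 2*arcsin(0.041528) = 4.8 degrees

4.8 degrees


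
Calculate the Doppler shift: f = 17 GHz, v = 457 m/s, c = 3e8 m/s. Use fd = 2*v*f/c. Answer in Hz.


fd = 2 * 457 * 17000000000.0 / 3e8 = 51793.3 Hz

51793.3 Hz


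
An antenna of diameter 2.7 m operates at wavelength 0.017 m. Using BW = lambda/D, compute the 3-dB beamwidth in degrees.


BW_rad = 0.017 / 2.7 = 0.006296
BW_deg = 0.36 degrees

0.36 degrees


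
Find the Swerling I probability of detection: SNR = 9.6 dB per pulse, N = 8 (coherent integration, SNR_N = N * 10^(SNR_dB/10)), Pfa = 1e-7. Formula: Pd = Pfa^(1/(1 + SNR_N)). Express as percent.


SNR_lin = 10^(9.6/10) = 9.12011
SNR_N = 8 * 9.12011 = 72.96088
1/(1 + SNR_N) = 1/73.96088 = 0.0135207
Pd = (1e-7)^0.0135207 = 0.80418
Pd = 80.4%

80.4%


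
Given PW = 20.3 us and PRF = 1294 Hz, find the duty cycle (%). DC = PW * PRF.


DC = 20.3e-6 * 1294 * 100 = 2.63%

2.63%


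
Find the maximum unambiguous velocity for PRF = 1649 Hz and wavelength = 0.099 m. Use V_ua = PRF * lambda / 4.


V_ua = 1649 * 0.099 / 4 = 40.8 m/s

40.8 m/s


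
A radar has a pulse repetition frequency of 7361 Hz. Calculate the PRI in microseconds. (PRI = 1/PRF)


PRI = 1/7361 = 0.0001358511 s = 135.9 us

135.9 us


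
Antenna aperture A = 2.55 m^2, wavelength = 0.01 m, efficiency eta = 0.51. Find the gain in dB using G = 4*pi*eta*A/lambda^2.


G_linear = 4*pi*0.51*2.55/0.01^2 = 163425.65
G_dB = 10*log10(163425.65) = 52.1 dB

52.1 dB


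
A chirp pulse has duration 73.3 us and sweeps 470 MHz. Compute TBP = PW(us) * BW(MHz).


TBP = 73.3 * 470 = 34451.0

34451.0


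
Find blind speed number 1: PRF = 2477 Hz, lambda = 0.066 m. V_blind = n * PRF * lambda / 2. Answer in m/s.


V_blind = 1 * 2477 * 0.066 / 2 = 81.7 m/s

81.7 m/s


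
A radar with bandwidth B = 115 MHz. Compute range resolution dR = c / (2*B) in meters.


dR = 3e8 / (2 * 115000000.0) = 1.3 m

1.3 m


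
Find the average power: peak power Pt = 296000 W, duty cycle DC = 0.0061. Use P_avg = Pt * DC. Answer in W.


P_avg = 296000 * 0.0061 = 1805.6 W

1805.6 W


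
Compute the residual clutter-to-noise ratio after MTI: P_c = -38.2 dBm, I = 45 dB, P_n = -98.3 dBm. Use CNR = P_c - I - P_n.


CNR = -38.2 - 45 - (-98.3) = 15.1 dB

15.1 dB


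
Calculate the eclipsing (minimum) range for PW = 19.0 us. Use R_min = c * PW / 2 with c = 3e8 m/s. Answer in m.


R_min = 3e8 * 19.0e-6 / 2 = 2850.0 m

2850.0 m


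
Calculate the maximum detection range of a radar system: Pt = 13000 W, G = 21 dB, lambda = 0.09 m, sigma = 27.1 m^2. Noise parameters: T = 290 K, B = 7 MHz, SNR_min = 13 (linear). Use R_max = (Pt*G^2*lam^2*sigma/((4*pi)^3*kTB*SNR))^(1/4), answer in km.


G_lin = 10^(21/10) = 125.892541
R^4 = 13000 * 125.892541^2 * 0.09^2 * 27.1 / ((4*pi)^3 * 1.38e-23 * 290 * 7000000.0 * 13)
R^4 = 6.2582e16 m^4
R_max = (6.2582e16)^(1/4) = 15816.6 m = 15.8 km

15.8 km


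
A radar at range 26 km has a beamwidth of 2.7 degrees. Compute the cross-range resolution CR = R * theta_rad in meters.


BW_rad = 0.04712389
CR = 26000 * 0.04712389 = 1225.2 m

1225.2 m


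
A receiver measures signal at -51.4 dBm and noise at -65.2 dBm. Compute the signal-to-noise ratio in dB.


SNR = -51.4 - (-65.2) = 13.8 dB

13.8 dB


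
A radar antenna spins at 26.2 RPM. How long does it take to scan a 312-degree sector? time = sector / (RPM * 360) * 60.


t = 312 / (26.2 * 360) * 60 = 1.98 s

1.98 s


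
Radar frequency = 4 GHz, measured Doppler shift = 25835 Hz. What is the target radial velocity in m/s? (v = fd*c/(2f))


v = 25835 * 3e8 / (2 * 4000000000.0) = 968.8 m/s

968.8 m/s


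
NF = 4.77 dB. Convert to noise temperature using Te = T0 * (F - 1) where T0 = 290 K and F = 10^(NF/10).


NF_lin = 10^(4.77/10) = 2.999163
Te = 290 * (2.999163 - 1) = 579.8 K

579.8 K


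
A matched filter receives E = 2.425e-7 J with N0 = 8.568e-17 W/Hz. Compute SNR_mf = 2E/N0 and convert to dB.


SNR_lin = 2 * 2.425e-7 / 8.568e-17 = 5.661e9
SNR_dB = 10*log10(5.661e9) = 97.5 dB

97.5 dB


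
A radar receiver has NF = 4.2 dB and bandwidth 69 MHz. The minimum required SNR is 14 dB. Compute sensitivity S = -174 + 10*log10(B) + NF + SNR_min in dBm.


10*log10(69000000.0) = 78.39
S = -174 + 78.39 + 4.2 + 14 = -77.4 dBm

-77.4 dBm


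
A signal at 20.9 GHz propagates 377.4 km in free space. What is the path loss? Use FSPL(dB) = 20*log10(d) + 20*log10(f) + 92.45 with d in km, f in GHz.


20*log10(377.4) = 51.54
20*log10(20.9) = 26.4
FSPL = 170.4 dB

170.4 dB


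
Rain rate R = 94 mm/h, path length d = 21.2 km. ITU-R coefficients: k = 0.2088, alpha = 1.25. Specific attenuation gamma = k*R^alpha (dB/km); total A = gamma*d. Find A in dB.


gamma = 0.2088 * 94^1.25 = 61.113944 dB/km
A = 61.113944 * 21.2 = 1295.62 dB

1295.62 dB


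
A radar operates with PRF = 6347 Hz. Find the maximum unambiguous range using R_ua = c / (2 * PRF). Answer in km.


R_ua = 3e8 / (2 * 6347) = 23633.2 m = 23.6 km

23.6 km


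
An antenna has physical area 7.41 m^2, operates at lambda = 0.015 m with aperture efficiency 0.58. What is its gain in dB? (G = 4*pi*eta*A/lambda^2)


G_linear = 4*pi*0.58*7.41/0.015^2 = 240034.43
G_dB = 10*log10(240034.43) = 53.8 dB

53.8 dB


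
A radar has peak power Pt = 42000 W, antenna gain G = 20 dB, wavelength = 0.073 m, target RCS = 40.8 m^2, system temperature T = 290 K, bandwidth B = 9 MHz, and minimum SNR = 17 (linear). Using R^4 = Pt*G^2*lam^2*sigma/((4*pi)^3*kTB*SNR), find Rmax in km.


G_lin = 10^(20/10) = 100.0
R^4 = 42000 * 100.0^2 * 0.073^2 * 40.8 / ((4*pi)^3 * 1.38e-23 * 290 * 9000000.0 * 17)
R^4 = 7.51549e16 m^4
R_max = (7.51549e16)^(1/4) = 16557.3 m = 16.6 km

16.6 km


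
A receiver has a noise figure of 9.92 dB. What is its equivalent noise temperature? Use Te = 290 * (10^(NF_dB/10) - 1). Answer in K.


NF_lin = 10^(9.92/10) = 9.817479
Te = 290 * (9.817479 - 1) = 2557.1 K

2557.1 K


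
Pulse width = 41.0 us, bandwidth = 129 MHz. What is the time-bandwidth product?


TBP = 41.0 * 129 = 5289.0

5289.0


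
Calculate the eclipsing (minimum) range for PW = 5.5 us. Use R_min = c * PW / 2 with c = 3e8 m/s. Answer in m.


R_min = 3e8 * 5.5e-6 / 2 = 825.0 m

825.0 m


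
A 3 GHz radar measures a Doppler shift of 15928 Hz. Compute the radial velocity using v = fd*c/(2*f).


v = 15928 * 3e8 / (2 * 3000000000.0) = 796.4 m/s

796.4 m/s


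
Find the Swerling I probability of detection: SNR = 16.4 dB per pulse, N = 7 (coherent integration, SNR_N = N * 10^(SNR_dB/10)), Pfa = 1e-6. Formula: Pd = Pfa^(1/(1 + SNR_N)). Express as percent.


SNR_lin = 10^(16.4/10) = 43.65158
SNR_N = 7 * 43.65158 = 305.56106
1/(1 + SNR_N) = 1/306.56106 = 0.003262
Pd = (1e-6)^0.003262 = 0.95593
Pd = 95.6%

95.6%


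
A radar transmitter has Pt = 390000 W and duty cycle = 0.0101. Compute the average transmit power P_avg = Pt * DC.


P_avg = 390000 * 0.0101 = 3939.0 W

3939.0 W


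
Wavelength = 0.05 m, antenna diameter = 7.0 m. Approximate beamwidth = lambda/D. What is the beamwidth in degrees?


BW_rad = 0.05 / 7.0 = 0.007143
BW_deg = 0.41 degrees

0.41 degrees


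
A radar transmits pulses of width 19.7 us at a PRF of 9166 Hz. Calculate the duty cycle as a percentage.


DC = 19.7e-6 * 9166 * 100 = 18.06%

18.06%


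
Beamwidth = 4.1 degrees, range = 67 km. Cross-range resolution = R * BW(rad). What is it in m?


BW_rad = 0.071558499
CR = 67000 * 0.071558499 = 4794.4 m

4794.4 m


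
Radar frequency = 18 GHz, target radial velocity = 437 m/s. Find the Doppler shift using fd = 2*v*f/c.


fd = 2 * 437 * 18000000000.0 / 3e8 = 52440.0 Hz

52440.0 Hz


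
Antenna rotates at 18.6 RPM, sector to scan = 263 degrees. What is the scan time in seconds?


t = 263 / (18.6 * 360) * 60 = 2.36 s

2.36 s


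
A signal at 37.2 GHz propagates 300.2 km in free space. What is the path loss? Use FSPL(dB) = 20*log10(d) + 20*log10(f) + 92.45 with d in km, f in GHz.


20*log10(300.2) = 49.55
20*log10(37.2) = 31.41
FSPL = 173.4 dB

173.4 dB


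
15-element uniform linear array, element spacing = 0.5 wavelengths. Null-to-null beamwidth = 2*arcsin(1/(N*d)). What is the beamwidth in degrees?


1/(N*d) = 1/(15*0.5) = 0.133333
BW = 2*arcsin(0.133333) = 15.3 degrees

15.3 degrees


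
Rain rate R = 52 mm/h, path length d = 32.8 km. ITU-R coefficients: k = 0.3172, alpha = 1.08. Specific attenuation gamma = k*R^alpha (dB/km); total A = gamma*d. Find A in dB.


gamma = 0.3172 * 52^1.08 = 22.626469 dB/km
A = 22.626469 * 32.8 = 742.15 dB

742.15 dB


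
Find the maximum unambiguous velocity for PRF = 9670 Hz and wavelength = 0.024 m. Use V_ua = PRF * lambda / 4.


V_ua = 9670 * 0.024 / 4 = 58.0 m/s

58.0 m/s


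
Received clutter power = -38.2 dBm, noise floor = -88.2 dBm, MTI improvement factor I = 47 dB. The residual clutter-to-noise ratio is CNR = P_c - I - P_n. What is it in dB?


CNR = -38.2 - 47 - (-88.2) = 3.0 dB

3.0 dB


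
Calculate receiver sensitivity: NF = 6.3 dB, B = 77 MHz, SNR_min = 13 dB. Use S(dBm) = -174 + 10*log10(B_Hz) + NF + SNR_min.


10*log10(77000000.0) = 78.86
S = -174 + 78.86 + 6.3 + 13 = -75.8 dBm

-75.8 dBm


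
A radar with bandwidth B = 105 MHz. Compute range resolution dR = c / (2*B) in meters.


dR = 3e8 / (2 * 105000000.0) = 1.43 m

1.43 m


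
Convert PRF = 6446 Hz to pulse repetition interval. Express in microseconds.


PRI = 1/6446 = 0.000155135 s = 155.1 us

155.1 us


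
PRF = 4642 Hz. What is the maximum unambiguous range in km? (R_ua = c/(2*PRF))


R_ua = 3e8 / (2 * 4642) = 32313.7 m = 32.3 km

32.3 km


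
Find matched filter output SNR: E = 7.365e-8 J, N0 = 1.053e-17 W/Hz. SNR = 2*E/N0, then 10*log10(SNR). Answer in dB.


SNR_lin = 2 * 7.365e-8 / 1.053e-17 = 1.399e10
SNR_dB = 10*log10(1.399e10) = 101.5 dB

101.5 dB


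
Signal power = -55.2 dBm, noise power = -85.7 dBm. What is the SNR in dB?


SNR = -55.2 - (-85.7) = 30.5 dB

30.5 dB


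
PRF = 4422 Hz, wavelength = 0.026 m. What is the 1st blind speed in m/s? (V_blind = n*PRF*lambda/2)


V_blind = 1 * 4422 * 0.026 / 2 = 57.5 m/s

57.5 m/s


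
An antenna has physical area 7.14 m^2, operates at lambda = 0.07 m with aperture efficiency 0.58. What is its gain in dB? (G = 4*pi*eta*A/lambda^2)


G_linear = 4*pi*0.58*7.14/0.07^2 = 10620.38
G_dB = 10*log10(10620.38) = 40.3 dB

40.3 dB


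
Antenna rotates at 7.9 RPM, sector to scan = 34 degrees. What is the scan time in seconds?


t = 34 / (7.9 * 360) * 60 = 0.72 s

0.72 s


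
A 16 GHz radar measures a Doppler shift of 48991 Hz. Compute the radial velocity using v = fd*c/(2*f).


v = 48991 * 3e8 / (2 * 16000000000.0) = 459.3 m/s

459.3 m/s


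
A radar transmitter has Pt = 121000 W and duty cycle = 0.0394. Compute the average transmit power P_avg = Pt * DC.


P_avg = 121000 * 0.0394 = 4767.4 W

4767.4 W


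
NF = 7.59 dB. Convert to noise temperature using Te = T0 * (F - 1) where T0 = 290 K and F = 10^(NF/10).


NF_lin = 10^(7.59/10) = 5.741165
Te = 290 * (5.741165 - 1) = 1374.9 K

1374.9 K


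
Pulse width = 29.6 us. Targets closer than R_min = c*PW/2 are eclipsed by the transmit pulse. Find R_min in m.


R_min = 3e8 * 29.6e-6 / 2 = 4440.0 m

4440.0 m


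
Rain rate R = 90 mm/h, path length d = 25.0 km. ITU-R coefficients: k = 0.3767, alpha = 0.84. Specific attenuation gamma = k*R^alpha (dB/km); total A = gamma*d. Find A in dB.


gamma = 0.3767 * 90^0.84 = 16.502864 dB/km
A = 16.502864 * 25.0 = 412.57 dB

412.57 dB


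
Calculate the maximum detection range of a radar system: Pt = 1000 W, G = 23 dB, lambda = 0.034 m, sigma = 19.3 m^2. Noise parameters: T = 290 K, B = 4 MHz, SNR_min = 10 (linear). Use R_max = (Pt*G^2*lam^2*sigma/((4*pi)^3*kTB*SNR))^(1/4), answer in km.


G_lin = 10^(23/10) = 199.526231
R^4 = 1000 * 199.526231^2 * 0.034^2 * 19.3 / ((4*pi)^3 * 1.38e-23 * 290 * 4000000.0 * 10)
R^4 = 2.79607e15 m^4
R_max = (2.79607e15)^(1/4) = 7271.7 m = 7.3 km

7.3 km


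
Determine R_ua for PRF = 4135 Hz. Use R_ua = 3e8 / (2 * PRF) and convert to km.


R_ua = 3e8 / (2 * 4135) = 36275.7 m = 36.3 km

36.3 km


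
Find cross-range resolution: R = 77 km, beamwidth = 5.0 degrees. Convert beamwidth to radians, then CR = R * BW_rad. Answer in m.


BW_rad = 0.087266463
CR = 77000 * 0.087266463 = 6719.5 m

6719.5 m


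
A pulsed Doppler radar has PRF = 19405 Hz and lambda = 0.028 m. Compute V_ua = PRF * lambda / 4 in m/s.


V_ua = 19405 * 0.028 / 4 = 135.8 m/s

135.8 m/s


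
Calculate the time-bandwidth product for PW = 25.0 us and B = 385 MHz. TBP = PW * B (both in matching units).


TBP = 25.0 * 385 = 9625.0

9625.0


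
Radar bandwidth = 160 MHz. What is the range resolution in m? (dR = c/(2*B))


dR = 3e8 / (2 * 160000000.0) = 0.94 m

0.94 m


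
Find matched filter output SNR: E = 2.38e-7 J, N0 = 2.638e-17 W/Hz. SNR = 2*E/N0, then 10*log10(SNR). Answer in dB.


SNR_lin = 2 * 2.38e-7 / 2.638e-17 = 1.804e10
SNR_dB = 10*log10(1.804e10) = 102.6 dB

102.6 dB


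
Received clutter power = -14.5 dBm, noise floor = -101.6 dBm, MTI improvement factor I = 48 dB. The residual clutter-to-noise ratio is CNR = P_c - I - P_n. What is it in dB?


CNR = -14.5 - 48 - (-101.6) = 39.1 dB

39.1 dB


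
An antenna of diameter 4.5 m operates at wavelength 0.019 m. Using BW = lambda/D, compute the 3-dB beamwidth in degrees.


BW_rad = 0.019 / 4.5 = 0.004222
BW_deg = 0.24 degrees

0.24 degrees


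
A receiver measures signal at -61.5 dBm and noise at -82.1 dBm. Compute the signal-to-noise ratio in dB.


SNR = -61.5 - (-82.1) = 20.6 dB

20.6 dB


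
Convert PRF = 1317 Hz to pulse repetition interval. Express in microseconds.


PRI = 1/1317 = 0.0007593014 s = 759.3 us

759.3 us


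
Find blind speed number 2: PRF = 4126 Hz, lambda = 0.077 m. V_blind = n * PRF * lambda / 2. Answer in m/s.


V_blind = 2 * 4126 * 0.077 / 2 = 317.7 m/s

317.7 m/s


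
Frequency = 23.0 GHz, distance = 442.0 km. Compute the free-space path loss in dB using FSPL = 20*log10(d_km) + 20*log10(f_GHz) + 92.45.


20*log10(442.0) = 52.91
20*log10(23.0) = 27.23
FSPL = 172.6 dB

172.6 dB


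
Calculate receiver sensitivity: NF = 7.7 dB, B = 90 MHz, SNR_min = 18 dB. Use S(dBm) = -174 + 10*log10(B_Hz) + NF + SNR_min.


10*log10(90000000.0) = 79.54
S = -174 + 79.54 + 7.7 + 18 = -68.8 dBm

-68.8 dBm


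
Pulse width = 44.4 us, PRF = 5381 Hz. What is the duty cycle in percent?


DC = 44.4e-6 * 5381 * 100 = 23.89%

23.89%


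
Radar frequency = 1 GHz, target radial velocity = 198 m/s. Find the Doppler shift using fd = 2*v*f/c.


fd = 2 * 198 * 1000000000.0 / 3e8 = 1320.0 Hz

1320.0 Hz


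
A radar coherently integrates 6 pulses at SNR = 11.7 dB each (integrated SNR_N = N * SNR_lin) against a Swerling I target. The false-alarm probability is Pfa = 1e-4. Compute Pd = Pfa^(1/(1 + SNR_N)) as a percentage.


SNR_lin = 10^(11.7/10) = 14.79108
SNR_N = 6 * 14.79108 = 88.74648
1/(1 + SNR_N) = 1/89.74648 = 0.0111425
Pd = (1e-4)^0.0111425 = 0.90246
Pd = 90.2%

90.2%


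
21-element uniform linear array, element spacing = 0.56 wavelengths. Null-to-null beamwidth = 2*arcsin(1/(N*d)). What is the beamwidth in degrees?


1/(N*d) = 1/(21*0.56) = 0.085034
BW = 2*arcsin(0.085034) = 9.8 degrees

9.8 degrees


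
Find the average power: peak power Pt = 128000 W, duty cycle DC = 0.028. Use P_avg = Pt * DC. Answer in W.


P_avg = 128000 * 0.028 = 3584.0 W

3584.0 W


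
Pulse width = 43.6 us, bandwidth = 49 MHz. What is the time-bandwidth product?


TBP = 43.6 * 49 = 2136.4

2136.4


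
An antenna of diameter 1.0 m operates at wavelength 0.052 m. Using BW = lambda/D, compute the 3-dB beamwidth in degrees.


BW_rad = 0.052 / 1.0 = 0.052
BW_deg = 2.98 degrees

2.98 degrees


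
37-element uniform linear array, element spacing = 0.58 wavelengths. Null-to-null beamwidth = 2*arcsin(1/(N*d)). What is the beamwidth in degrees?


1/(N*d) = 1/(37*0.58) = 0.046598
BW = 2*arcsin(0.046598) = 5.3 degrees

5.3 degrees


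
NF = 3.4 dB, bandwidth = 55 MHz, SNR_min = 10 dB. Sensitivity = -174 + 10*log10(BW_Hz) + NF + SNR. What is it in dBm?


10*log10(55000000.0) = 77.4
S = -174 + 77.4 + 3.4 + 10 = -83.2 dBm

-83.2 dBm


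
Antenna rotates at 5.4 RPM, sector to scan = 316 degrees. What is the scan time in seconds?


t = 316 / (5.4 * 360) * 60 = 9.75 s

9.75 s


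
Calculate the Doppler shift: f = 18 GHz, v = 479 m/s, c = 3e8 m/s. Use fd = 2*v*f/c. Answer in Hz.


fd = 2 * 479 * 18000000000.0 / 3e8 = 57480.0 Hz

57480.0 Hz


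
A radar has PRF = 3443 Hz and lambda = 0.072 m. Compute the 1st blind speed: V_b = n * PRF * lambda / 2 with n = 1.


V_blind = 1 * 3443 * 0.072 / 2 = 123.9 m/s

123.9 m/s


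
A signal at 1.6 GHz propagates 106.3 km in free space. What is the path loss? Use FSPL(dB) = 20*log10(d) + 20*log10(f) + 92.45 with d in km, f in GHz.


20*log10(106.3) = 40.53
20*log10(1.6) = 4.08
FSPL = 137.1 dB

137.1 dB


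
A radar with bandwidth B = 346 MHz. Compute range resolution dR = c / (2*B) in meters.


dR = 3e8 / (2 * 346000000.0) = 0.43 m

0.43 m


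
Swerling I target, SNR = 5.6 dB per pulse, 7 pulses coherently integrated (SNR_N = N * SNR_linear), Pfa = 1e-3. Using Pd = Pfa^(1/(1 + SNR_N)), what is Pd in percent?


SNR_lin = 10^(5.6/10) = 3.63078
SNR_N = 7 * 3.63078 = 25.41546
1/(1 + SNR_N) = 1/26.41546 = 0.0378566
Pd = (1e-3)^0.0378566 = 0.76989
Pd = 77.0%

77.0%


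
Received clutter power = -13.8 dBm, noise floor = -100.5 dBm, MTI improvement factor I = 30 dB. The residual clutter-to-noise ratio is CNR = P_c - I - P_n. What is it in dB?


CNR = -13.8 - 30 - (-100.5) = 56.7 dB

56.7 dB


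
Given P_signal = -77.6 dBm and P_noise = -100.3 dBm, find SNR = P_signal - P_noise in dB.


SNR = -77.6 - (-100.3) = 22.7 dB

22.7 dB


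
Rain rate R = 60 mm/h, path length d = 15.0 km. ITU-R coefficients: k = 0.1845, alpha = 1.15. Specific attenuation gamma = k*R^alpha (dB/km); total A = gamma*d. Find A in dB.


gamma = 0.1845 * 60^1.15 = 20.458336 dB/km
A = 20.458336 * 15.0 = 306.88 dB

306.88 dB


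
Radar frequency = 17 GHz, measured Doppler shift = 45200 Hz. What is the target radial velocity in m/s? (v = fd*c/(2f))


v = 45200 * 3e8 / (2 * 17000000000.0) = 398.8 m/s

398.8 m/s


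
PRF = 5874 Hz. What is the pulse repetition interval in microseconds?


PRI = 1/5874 = 0.0001702417 s = 170.2 us

170.2 us


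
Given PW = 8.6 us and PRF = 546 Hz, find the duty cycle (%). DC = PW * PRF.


DC = 8.6e-6 * 546 * 100 = 0.47%

0.47%


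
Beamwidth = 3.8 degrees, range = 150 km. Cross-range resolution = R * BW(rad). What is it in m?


BW_rad = 0.066322512
CR = 150000 * 0.066322512 = 9948.4 m

9948.4 m


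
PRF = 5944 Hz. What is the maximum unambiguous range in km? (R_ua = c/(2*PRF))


R_ua = 3e8 / (2 * 5944) = 25235.5 m = 25.2 km

25.2 km


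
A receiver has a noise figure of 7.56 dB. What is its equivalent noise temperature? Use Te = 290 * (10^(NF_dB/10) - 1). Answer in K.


NF_lin = 10^(7.56/10) = 5.701643
Te = 290 * (5.701643 - 1) = 1363.5 K

1363.5 K


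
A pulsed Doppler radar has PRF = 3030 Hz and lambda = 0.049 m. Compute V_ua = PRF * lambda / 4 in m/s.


V_ua = 3030 * 0.049 / 4 = 37.1 m/s

37.1 m/s


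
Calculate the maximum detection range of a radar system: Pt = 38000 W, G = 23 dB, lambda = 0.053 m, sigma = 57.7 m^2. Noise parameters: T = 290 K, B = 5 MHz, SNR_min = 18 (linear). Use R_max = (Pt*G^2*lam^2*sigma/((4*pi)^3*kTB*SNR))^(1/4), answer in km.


G_lin = 10^(23/10) = 199.526231
R^4 = 38000 * 199.526231^2 * 0.053^2 * 57.7 / ((4*pi)^3 * 1.38e-23 * 290 * 5000000.0 * 18)
R^4 = 3.43054e17 m^4
R_max = (3.43054e17)^(1/4) = 24201.4 m = 24.2 km

24.2 km


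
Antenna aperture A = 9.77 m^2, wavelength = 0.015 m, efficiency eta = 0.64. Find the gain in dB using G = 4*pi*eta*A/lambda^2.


G_linear = 4*pi*0.64*9.77/0.015^2 = 349222.23
G_dB = 10*log10(349222.23) = 55.4 dB

55.4 dB


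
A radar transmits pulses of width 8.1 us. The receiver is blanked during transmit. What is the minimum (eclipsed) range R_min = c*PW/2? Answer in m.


R_min = 3e8 * 8.1e-6 / 2 = 1215.0 m

1215.0 m


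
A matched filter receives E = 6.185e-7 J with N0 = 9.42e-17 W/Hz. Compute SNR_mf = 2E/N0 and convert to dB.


SNR_lin = 2 * 6.185e-7 / 9.42e-17 = 1.313e10
SNR_dB = 10*log10(1.313e10) = 101.2 dB

101.2 dB


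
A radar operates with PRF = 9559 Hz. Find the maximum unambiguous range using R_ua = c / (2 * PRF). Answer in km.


R_ua = 3e8 / (2 * 9559) = 15692.0 m = 15.7 km

15.7 km


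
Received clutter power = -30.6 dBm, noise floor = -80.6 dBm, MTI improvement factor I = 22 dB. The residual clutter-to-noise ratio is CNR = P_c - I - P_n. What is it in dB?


CNR = -30.6 - 22 - (-80.6) = 28.0 dB

28.0 dB


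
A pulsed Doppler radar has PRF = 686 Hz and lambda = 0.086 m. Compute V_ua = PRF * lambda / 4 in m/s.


V_ua = 686 * 0.086 / 4 = 14.7 m/s

14.7 m/s


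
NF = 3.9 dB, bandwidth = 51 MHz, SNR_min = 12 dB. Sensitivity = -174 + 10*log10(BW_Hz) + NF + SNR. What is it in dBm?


10*log10(51000000.0) = 77.08
S = -174 + 77.08 + 3.9 + 12 = -81.0 dBm

-81.0 dBm


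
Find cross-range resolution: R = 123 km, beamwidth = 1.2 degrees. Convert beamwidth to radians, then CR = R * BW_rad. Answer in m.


BW_rad = 0.020943951
CR = 123000 * 0.020943951 = 2576.1 m

2576.1 m


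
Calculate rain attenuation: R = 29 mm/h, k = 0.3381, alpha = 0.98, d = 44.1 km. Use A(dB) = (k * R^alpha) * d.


gamma = 0.3381 * 29^0.98 = 9.166324 dB/km
A = 9.166324 * 44.1 = 404.23 dB

404.23 dB


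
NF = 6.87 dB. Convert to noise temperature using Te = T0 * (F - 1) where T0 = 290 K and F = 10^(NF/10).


NF_lin = 10^(6.87/10) = 4.864072
Te = 290 * (4.864072 - 1) = 1120.6 K

1120.6 K


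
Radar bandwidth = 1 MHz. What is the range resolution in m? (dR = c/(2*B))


dR = 3e8 / (2 * 1000000.0) = 150.0 m

150.0 m


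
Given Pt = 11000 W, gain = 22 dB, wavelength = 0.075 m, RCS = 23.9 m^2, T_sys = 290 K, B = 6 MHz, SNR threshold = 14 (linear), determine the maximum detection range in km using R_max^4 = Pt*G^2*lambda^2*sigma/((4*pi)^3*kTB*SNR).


G_lin = 10^(22/10) = 158.489319
R^4 = 11000 * 158.489319^2 * 0.075^2 * 23.9 / ((4*pi)^3 * 1.38e-23 * 290 * 6000000.0 * 14)
R^4 = 5.56836e16 m^4
R_max = (5.56836e16)^(1/4) = 15361.4 m = 15.4 km

15.4 km


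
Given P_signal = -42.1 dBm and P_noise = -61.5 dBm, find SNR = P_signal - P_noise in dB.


SNR = -42.1 - (-61.5) = 19.4 dB

19.4 dB


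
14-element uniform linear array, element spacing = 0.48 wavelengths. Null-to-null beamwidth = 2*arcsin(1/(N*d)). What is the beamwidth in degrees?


1/(N*d) = 1/(14*0.48) = 0.14881
BW = 2*arcsin(0.14881) = 17.1 degrees

17.1 degrees


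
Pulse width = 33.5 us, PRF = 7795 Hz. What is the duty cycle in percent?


DC = 33.5e-6 * 7795 * 100 = 26.11%

26.11%


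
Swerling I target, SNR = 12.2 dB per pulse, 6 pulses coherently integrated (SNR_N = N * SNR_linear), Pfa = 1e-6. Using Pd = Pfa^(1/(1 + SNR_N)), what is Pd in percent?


SNR_lin = 10^(12.2/10) = 16.59587
SNR_N = 6 * 16.59587 = 99.57522
1/(1 + SNR_N) = 1/100.57522 = 0.0099428
Pd = (1e-6)^0.0099428 = 0.87165
Pd = 87.2%

87.2%


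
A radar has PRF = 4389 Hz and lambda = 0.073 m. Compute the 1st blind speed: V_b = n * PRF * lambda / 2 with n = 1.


V_blind = 1 * 4389 * 0.073 / 2 = 160.2 m/s

160.2 m/s


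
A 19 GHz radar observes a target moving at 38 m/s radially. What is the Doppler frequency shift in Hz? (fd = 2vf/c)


fd = 2 * 38 * 19000000000.0 / 3e8 = 4813.3 Hz

4813.3 Hz


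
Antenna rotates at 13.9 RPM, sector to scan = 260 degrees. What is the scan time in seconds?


t = 260 / (13.9 * 360) * 60 = 3.12 s

3.12 s


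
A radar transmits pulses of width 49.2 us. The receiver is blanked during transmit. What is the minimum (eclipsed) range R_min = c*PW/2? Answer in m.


R_min = 3e8 * 49.2e-6 / 2 = 7380.0 m

7380.0 m


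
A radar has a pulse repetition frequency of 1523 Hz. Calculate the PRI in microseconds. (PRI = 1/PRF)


PRI = 1/1523 = 0.0006565988 s = 656.6 us

656.6 us


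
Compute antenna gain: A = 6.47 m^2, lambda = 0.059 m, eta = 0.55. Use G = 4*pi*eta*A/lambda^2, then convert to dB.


G_linear = 4*pi*0.55*6.47/0.059^2 = 12846.14
G_dB = 10*log10(12846.14) = 41.1 dB

41.1 dB


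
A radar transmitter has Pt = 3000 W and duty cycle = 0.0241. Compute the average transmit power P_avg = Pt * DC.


P_avg = 3000 * 0.0241 = 72.3 W

72.3 W


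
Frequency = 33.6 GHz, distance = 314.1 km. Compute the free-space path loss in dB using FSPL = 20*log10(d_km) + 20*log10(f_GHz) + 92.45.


20*log10(314.1) = 49.94
20*log10(33.6) = 30.53
FSPL = 172.9 dB

172.9 dB


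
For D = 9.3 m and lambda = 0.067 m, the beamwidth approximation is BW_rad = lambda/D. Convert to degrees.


BW_rad = 0.067 / 9.3 = 0.007204
BW_deg = 0.41 degrees

0.41 degrees


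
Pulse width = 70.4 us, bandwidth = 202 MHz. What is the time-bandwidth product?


TBP = 70.4 * 202 = 14220.8

14220.8


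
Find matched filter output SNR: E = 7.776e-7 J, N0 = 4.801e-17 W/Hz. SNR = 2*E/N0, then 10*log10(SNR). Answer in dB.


SNR_lin = 2 * 7.776e-7 / 4.801e-17 = 3.239e10
SNR_dB = 10*log10(3.239e10) = 105.1 dB

105.1 dB


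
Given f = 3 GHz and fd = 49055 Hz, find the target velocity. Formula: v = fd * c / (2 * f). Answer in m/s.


v = 49055 * 3e8 / (2 * 3000000000.0) = 2452.8 m/s

2452.8 m/s


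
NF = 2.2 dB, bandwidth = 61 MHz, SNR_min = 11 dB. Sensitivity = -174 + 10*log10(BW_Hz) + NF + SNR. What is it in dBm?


10*log10(61000000.0) = 77.85
S = -174 + 77.85 + 2.2 + 11 = -82.9 dBm

-82.9 dBm


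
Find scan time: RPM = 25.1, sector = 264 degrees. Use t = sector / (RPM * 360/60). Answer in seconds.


t = 264 / (25.1 * 360) * 60 = 1.75 s

1.75 s


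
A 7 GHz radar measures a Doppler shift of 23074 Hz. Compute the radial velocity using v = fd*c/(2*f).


v = 23074 * 3e8 / (2 * 7000000000.0) = 494.4 m/s

494.4 m/s


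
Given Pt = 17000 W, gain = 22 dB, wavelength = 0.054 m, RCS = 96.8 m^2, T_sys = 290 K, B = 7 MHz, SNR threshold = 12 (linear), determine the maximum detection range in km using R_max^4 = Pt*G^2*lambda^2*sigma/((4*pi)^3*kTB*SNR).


G_lin = 10^(22/10) = 158.489319
R^4 = 17000 * 158.489319^2 * 0.054^2 * 96.8 / ((4*pi)^3 * 1.38e-23 * 290 * 7000000.0 * 12)
R^4 = 1.80687e17 m^4
R_max = (1.80687e17)^(1/4) = 20617.3 m = 20.6 km

20.6 km


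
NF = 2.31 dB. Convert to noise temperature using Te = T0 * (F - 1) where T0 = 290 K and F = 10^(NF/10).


NF_lin = 10^(2.31/10) = 1.702159
Te = 290 * (1.702159 - 1) = 203.6 K

203.6 K


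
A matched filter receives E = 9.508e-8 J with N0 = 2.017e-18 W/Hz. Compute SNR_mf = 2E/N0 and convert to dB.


SNR_lin = 2 * 9.508e-8 / 2.017e-18 = 9.428e10
SNR_dB = 10*log10(9.428e10) = 109.7 dB

109.7 dB


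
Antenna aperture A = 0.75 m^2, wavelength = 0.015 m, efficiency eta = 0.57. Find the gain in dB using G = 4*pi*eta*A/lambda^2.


G_linear = 4*pi*0.57*0.75/0.015^2 = 23876.1
G_dB = 10*log10(23876.1) = 43.8 dB

43.8 dB


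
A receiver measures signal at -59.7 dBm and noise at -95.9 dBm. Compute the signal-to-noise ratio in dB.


SNR = -59.7 - (-95.9) = 36.2 dB

36.2 dB


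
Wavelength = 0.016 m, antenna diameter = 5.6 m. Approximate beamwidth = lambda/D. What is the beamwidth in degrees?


BW_rad = 0.016 / 5.6 = 0.002857
BW_deg = 0.16 degrees

0.16 degrees


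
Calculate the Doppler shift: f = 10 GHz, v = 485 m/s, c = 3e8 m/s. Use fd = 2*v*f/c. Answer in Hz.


fd = 2 * 485 * 10000000000.0 / 3e8 = 32333.3 Hz

32333.3 Hz


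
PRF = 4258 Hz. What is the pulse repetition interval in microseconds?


PRI = 1/4258 = 0.000234852 s = 234.9 us

234.9 us


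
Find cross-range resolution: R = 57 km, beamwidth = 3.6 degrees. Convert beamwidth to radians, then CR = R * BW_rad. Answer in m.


BW_rad = 0.062831853
CR = 57000 * 0.062831853 = 3581.4 m

3581.4 m


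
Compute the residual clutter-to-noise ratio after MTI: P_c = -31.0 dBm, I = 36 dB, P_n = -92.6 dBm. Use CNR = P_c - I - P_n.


CNR = -31.0 - 36 - (-92.6) = 25.6 dB

25.6 dB


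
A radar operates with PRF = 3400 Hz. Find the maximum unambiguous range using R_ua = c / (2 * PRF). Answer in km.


R_ua = 3e8 / (2 * 3400) = 44117.6 m = 44.1 km

44.1 km


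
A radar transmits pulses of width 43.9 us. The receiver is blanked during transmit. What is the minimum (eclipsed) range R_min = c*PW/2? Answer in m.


R_min = 3e8 * 43.9e-6 / 2 = 6585.0 m

6585.0 m


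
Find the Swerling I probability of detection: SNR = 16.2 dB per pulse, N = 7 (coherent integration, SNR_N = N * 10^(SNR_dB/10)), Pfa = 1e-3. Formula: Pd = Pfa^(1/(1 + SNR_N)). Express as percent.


SNR_lin = 10^(16.2/10) = 41.68694
SNR_N = 7 * 41.68694 = 291.80858
1/(1 + SNR_N) = 1/292.80858 = 0.0034152
Pd = (1e-3)^0.0034152 = 0.97668
Pd = 97.7%

97.7%


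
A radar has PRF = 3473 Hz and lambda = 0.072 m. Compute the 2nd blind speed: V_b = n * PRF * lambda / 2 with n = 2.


V_blind = 2 * 3473 * 0.072 / 2 = 250.1 m/s

250.1 m/s


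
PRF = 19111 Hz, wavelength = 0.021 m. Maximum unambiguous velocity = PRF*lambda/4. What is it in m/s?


V_ua = 19111 * 0.021 / 4 = 100.3 m/s

100.3 m/s


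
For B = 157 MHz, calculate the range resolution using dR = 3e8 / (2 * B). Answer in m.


dR = 3e8 / (2 * 157000000.0) = 0.96 m

0.96 m


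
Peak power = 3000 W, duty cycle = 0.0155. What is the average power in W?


P_avg = 3000 * 0.0155 = 46.5 W

46.5 W


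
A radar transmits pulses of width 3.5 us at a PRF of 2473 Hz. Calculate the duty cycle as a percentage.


DC = 3.5e-6 * 2473 * 100 = 0.87%

0.87%


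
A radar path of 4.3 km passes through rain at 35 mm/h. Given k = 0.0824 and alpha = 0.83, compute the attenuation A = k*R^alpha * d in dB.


gamma = 0.0824 * 35^0.83 = 1.575809 dB/km
A = 1.575809 * 4.3 = 6.78 dB

6.78 dB


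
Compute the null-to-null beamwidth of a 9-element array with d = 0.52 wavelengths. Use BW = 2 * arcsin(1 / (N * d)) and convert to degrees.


1/(N*d) = 1/(9*0.52) = 0.213675
BW = 2*arcsin(0.213675) = 24.7 degrees

24.7 degrees


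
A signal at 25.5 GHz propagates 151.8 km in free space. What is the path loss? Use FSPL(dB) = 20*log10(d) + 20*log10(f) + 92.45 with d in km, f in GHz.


20*log10(151.8) = 43.63
20*log10(25.5) = 28.13
FSPL = 164.2 dB

164.2 dB


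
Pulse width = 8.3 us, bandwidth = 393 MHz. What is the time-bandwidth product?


TBP = 8.3 * 393 = 3261.9

3261.9


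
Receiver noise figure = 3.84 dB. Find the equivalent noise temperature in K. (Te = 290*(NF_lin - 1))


NF_lin = 10^(3.84/10) = 2.421029
Te = 290 * (2.421029 - 1) = 412.1 K

412.1 K


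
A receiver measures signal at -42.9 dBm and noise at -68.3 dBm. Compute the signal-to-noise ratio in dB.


SNR = -42.9 - (-68.3) = 25.4 dB

25.4 dB


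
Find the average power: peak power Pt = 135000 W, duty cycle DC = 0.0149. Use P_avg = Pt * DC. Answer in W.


P_avg = 135000 * 0.0149 = 2011.5 W

2011.5 W


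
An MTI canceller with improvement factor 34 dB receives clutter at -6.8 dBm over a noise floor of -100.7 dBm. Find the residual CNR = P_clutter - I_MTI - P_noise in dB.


CNR = -6.8 - 34 - (-100.7) = 59.9 dB

59.9 dB


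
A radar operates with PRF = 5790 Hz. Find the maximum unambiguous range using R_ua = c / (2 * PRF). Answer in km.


R_ua = 3e8 / (2 * 5790) = 25906.7 m = 25.9 km

25.9 km


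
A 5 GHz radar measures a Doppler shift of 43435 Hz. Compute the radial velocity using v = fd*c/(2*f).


v = 43435 * 3e8 / (2 * 5000000000.0) = 1303.1 m/s

1303.1 m/s


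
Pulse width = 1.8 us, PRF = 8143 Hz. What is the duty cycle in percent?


DC = 1.8e-6 * 8143 * 100 = 1.47%

1.47%


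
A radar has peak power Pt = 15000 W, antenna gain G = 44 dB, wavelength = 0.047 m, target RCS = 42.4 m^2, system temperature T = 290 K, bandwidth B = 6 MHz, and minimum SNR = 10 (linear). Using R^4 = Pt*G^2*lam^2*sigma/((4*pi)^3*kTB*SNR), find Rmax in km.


G_lin = 10^(44/10) = 25118.864315
R^4 = 15000 * 25118.864315^2 * 0.047^2 * 42.4 / ((4*pi)^3 * 1.38e-23 * 290 * 6000000.0 * 10)
R^4 = 1.86035e21 m^4
R_max = (1.86035e21)^(1/4) = 207681.9 m = 207.7 km

207.7 km


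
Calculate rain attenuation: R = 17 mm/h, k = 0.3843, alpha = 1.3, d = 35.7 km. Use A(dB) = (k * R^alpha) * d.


gamma = 0.3843 * 17^1.3 = 15.284597 dB/km
A = 15.284597 * 35.7 = 545.66 dB

545.66 dB


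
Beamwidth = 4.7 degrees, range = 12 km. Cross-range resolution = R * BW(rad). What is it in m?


BW_rad = 0.082030475
CR = 12000 * 0.082030475 = 984.4 m

984.4 m


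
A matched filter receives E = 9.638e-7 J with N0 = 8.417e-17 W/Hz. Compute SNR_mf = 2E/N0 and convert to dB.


SNR_lin = 2 * 9.638e-7 / 8.417e-17 = 2.29e10
SNR_dB = 10*log10(2.29e10) = 103.6 dB

103.6 dB


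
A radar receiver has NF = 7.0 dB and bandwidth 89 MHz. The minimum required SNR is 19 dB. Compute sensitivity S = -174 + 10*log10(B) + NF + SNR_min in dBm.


10*log10(89000000.0) = 79.49
S = -174 + 79.49 + 7.0 + 19 = -68.5 dBm

-68.5 dBm


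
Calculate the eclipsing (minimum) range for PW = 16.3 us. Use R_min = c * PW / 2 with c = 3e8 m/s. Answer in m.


R_min = 3e8 * 16.3e-6 / 2 = 2445.0 m

2445.0 m


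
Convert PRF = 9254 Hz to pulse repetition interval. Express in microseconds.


PRI = 1/9254 = 0.0001080614 s = 108.1 us

108.1 us


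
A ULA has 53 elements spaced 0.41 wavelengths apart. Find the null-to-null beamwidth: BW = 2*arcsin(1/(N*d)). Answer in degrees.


1/(N*d) = 1/(53*0.41) = 0.046019
BW = 2*arcsin(0.046019) = 5.3 degrees

5.3 degrees


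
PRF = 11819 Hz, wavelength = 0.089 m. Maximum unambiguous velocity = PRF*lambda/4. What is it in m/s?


V_ua = 11819 * 0.089 / 4 = 263.0 m/s

263.0 m/s


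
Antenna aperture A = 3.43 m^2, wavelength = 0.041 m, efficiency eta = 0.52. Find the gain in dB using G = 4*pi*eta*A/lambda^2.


G_linear = 4*pi*0.52*3.43/0.041^2 = 13333.36
G_dB = 10*log10(13333.36) = 41.2 dB

41.2 dB


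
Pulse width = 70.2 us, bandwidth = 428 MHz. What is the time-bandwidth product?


TBP = 70.2 * 428 = 30045.6

30045.6


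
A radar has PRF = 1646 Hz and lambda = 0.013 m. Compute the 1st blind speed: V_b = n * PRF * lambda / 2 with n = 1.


V_blind = 1 * 1646 * 0.013 / 2 = 10.7 m/s

10.7 m/s
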